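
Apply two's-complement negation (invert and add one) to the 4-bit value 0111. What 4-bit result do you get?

Invert: 1000. Add 1: 1001.

1001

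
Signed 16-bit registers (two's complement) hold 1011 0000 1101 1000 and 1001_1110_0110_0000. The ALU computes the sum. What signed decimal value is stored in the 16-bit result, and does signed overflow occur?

1011 0000 1101 1000 → 1011000011011000 = -20264 (signed)
1001_1110_0110_0000 → 1001111001100000 = -24992 (signed)
  1011000011011000
+ 1001111001100000
= 0100111100111000  (discard carry-out 1)
Result 0100111100111000: MSB = 0 → value 20280.
Both addends are negative but the stored result is non-negative: signed overflow. The true value -20264 + (-24992) = -45256 lies outside [-32768, 32767].

20280; overflow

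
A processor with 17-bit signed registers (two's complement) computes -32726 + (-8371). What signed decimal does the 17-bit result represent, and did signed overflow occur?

-41097; no overflow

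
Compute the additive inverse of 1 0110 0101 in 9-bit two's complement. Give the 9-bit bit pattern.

Invert: 010011010. Add 1: 010011011.
Check: 101100101 = -155, 010011011 = 155.

010011011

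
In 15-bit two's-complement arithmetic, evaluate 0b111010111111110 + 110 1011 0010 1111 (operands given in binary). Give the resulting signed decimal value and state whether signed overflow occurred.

0b111010111111110 → 111010111111110 = -2562 (signed)
110 1011 0010 1111 → 110101100101111 = -5329 (signed)
  111010111111110
+ 110101100101111
= 110000100101101  (discard carry-out 1)
Result 110000100101101: MSB = 1 → 24877 − 32768 = -7891.
Both addends are negative and so is the stored result: no signed overflow.

-7891; no overflow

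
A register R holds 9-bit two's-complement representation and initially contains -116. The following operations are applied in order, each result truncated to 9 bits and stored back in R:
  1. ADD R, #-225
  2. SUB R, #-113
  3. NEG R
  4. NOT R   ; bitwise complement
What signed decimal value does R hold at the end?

-229

Start: R = -116 = 110001100.
R = -116 + (-225) = -341; wraps to 171 = 010101011
R = 171 − (-113) = 284; wraps to -228 = 100011100
R = −(-228) = 228 = 011100100
R = NOT 011100100 = 100011011 = -229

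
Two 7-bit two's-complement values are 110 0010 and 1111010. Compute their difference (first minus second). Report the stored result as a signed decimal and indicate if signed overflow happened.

-24; no overflow

110 0010 → 1100010 = -30 (signed)
1111010 = -6 (signed)
Subtract via negate-and-add: invert 1111010 + 1 = 0000110 (i.e. 6).
  1100010
+ 0000110
= 1101000
Result 1101000: MSB = 1 → 104 − 128 = -24.
Addends (after negating the subtrahend) have opposite signs, so signed overflow cannot occur.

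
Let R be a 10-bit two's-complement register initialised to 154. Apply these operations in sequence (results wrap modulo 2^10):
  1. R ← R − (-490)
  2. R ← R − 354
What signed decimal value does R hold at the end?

290

Start: R = 154 = 0010011010.
R = 154 − (-490) = 644; wraps to -380 = 1010000100
R = -380 − 354 = -734; wraps to 290 = 0100100010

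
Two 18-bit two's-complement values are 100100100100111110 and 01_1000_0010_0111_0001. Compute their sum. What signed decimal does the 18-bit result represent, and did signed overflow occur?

100100100100111110 = -112322 (signed)
01_1000_0010_0111_0001 → 011000001001110001 = 98929 (signed)
  100100100100111110
+ 011000001001110001
= 111100101110101111
Result 111100101110101111: MSB = 1 → 248751 − 262144 = -13393.
Addends have opposite signs, so signed overflow cannot occur.

-13393; no overflow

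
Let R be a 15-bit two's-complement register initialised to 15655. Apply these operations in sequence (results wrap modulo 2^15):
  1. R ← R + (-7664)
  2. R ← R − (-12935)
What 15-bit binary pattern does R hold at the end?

Start: R = 15655 = 011110100100111.
R = 15655 + (-7664) = 7991 = 001111100110111
R = 7991 − (-12935) = 20926; wraps to -11842 = 101000110111110

101000110111110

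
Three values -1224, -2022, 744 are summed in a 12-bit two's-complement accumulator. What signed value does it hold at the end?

-1224 + (-2022) = -3246 → wraps to 850 (001101010010)
850 + 744 = 1594 (011000111010)

1594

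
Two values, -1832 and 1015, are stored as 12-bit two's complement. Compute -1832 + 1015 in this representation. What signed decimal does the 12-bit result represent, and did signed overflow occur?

-817; no overflow

-1832 → 100011011000
1015 → 001111110111
  100011011000
+ 001111110111
= 110011001111
Result 110011001111: MSB = 1 → 3279 − 4096 = -817.
Addends have opposite signs, so signed overflow cannot occur.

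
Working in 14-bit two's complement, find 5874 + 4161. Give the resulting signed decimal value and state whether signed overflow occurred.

5874 → 01011011110010
4161 → 01000001000001
  01011011110010
+ 01000001000001
= 10011100110011
Result 10011100110011: MSB = 1 → 10035 − 16384 = -6349.
Both addends are non-negative but the stored result is negative: signed overflow. The true value 5874 + 4161 = 10035 lies outside [-8192, 8191].

-6349; overflow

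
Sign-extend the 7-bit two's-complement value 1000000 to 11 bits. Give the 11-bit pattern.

11111000000

MSB of 1000000 is 1; replicate it into the new high bits.
1111|1000000 → 11111000000 (still -64).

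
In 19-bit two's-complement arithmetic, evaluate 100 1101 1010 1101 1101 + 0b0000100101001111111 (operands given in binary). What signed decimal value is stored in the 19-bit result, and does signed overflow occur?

100 1101 1010 1101 1101 → 1001101101011011101 = -206115 (signed)
0b0000100101001111111 → 0000100101001111111 = 19071 (signed)
  1001101101011011101
+ 0000100101001111111
= 1010010010101011100
Result 1010010010101011100: MSB = 1 → 337244 − 524288 = -187044.
Addends have opposite signs, so signed overflow cannot occur.

-187044; no overflow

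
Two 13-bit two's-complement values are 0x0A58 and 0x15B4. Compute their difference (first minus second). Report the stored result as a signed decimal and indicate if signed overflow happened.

-2908; overflow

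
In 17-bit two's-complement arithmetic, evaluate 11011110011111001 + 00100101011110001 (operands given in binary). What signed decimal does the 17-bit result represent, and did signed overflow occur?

11011110011111001 = -17159 (signed)
00100101011110001 = 19185 (signed)
  11011110011111001
+ 00100101011110001
= 00000011111101010  (discard carry-out 1)
Result 00000011111101010: MSB = 0 → value 2026.
Addends have opposite signs, so signed overflow cannot occur.

2026; no overflow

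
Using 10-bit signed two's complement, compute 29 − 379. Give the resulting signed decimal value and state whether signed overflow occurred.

29 → 0000011101
379 → 0101111011
Subtract via negate-and-add: invert 0101111011 + 1 = 1010000101 (i.e. -379).
  0000011101
+ 1010000101
= 1010100010
Result 1010100010: MSB = 1 → 674 − 1024 = -350.
Addends (after negating the subtrahend) have opposite signs, so signed overflow cannot occur.

-350; no overflow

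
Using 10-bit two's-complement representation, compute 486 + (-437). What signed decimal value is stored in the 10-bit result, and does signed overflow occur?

486 → 0111100110
-437 → 1001001011
  0111100110
+ 1001001011
= 0000110001  (discard carry-out 1)
Result 0000110001: MSB = 0 → value 49.
Addends have opposite signs, so signed overflow cannot occur.

49; no overflow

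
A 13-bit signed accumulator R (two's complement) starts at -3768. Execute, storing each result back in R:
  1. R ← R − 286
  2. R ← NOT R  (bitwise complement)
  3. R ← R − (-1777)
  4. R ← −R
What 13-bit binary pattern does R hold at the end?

Start: R = -3768 = 1000101001000.
R = -3768 − 286 = -4054 = 1000000101010
R = NOT 1000000101010 = 0111111010101 = 4053
R = 4053 − (-1777) = 5830; wraps to -2362 = 1011011000110
R = −(-2362) = 2362 = 0100100111010

0100100111010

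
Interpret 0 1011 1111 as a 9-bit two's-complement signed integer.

MSB is 0, so the value is non-negative: 010111111 = 191.

191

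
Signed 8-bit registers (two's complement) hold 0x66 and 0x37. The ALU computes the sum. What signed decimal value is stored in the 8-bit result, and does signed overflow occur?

-99; overflow

0x66 = 01100110 = 102 (signed)
0x37 = 00110111 = 55 (signed)
  01100110
+ 00110111
= 10011101
Result 10011101: MSB = 1 → 157 − 256 = -99.
Both addends are non-negative but the stored result is negative: signed overflow. The true value 102 + 55 = 157 lies outside [-128, 127].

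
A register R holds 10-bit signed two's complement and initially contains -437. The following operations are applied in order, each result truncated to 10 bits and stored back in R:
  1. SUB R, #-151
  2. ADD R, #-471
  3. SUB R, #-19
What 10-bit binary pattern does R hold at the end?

Start: R = -437 = 1001001011.
R = -437 − (-151) = -286 = 1011100010
R = -286 + (-471) = -757; wraps to 267 = 0100001011
R = 267 − (-19) = 286 = 0100011110

0100011110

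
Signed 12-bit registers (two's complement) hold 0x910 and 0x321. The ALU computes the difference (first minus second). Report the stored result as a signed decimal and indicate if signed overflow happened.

0x910 = 100100010000 = -1776 (signed)
0x321 = 001100100001 = 801 (signed)
Subtract via negate-and-add: invert 001100100001 + 1 = 110011011111 (i.e. -801).
  100100010000
+ 110011011111
= 010111101111  (discard carry-out 1)
Result 010111101111: MSB = 0 → value 1519.
Both addends (after negating the subtrahend) are negative but the stored result is non-negative: signed overflow. The true value -1776 − 801 = -2577 lies outside [-2048, 2047].

1519; overflow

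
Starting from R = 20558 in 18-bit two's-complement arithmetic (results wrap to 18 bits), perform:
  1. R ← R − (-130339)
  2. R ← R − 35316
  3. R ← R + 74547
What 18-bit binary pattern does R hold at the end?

Start: R = 20558 = 000101000001001110.
R = 20558 − (-130339) = 150897; wraps to -111247 = 100100110101110001
R = -111247 − 35316 = -146563; wraps to 115581 = 011100001101111101
R = 115581 + 74547 = 190128; wraps to -72016 = 101110011010110000

101110011010110000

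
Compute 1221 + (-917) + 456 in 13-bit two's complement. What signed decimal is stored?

1221 + (-917) = 304 (0000100110000)
304 + 456 = 760 (0001011111000)

760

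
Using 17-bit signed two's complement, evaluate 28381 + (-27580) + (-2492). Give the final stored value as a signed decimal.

-1691

28381 + (-27580) = 801 (00000001100100001)
801 + (-2492) = -1691 (11111100101100101)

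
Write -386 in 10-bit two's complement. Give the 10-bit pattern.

|-386| = 386 = 0110000010 in 10 bits.
Invert the bits: 1001111101. Add 1: 1001111110.
Check: 1001111110 reads as 638 − 1024 = -386.

1001111110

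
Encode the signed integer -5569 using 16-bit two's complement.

1110101000111111

|-5569| = 5569 = 0001010111000001 in 16 bits.
Invert the bits: 1110101000111110. Add 1: 1110101000111111.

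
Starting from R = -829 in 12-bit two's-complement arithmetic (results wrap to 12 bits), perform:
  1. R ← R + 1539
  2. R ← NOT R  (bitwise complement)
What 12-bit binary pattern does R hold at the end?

110100111001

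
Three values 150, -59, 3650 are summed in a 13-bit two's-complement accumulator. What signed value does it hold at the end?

150 + (-59) = 91 (0000001011011)
91 + 3650 = 3741 (0111010011101)

3741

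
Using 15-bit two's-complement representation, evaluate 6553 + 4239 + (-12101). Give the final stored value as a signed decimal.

-1309

6553 + 4239 = 10792 (010101000101000)
10792 + (-12101) = -1309 (111101011100011)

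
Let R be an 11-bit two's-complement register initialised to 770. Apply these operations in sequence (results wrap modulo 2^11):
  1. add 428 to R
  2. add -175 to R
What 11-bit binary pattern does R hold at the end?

01111111111

Start: R = 770 = 01100000010.
R = 770 + 428 = 1198; wraps to -850 = 10010101110
R = -850 + (-175) = -1025; wraps to 1023 = 01111111111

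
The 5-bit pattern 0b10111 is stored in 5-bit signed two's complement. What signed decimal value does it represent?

-9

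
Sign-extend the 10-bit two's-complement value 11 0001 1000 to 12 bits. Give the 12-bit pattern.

MSB of 1100011000 is 1; replicate it into the new high bits.
11|1100011000 → 111100011000 (still -232).

111100011000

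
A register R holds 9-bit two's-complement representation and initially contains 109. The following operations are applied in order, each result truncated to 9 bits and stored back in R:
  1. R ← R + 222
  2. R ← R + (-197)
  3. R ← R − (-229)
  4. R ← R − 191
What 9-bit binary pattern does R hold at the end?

Start: R = 109 = 001101101.
R = 109 + 222 = 331; wraps to -181 = 101001011
R = -181 + (-197) = -378; wraps to 134 = 010000110
R = 134 − (-229) = 363; wraps to -149 = 101101011
R = -149 − 191 = -340; wraps to 172 = 010101100

010101100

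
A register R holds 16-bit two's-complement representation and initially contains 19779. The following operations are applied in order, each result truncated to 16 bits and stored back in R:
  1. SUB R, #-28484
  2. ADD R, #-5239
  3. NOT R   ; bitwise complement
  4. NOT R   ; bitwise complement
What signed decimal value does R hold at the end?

-22512

Start: R = 19779 = 0100110101000011.
R = 19779 − (-28484) = 48263; wraps to -17273 = 1011110010000111
R = -17273 + (-5239) = -22512 = 1010100000010000
R = NOT 1010100000010000 = 0101011111101111 = 22511
R = NOT 0101011111101111 = 1010100000010000 = -22512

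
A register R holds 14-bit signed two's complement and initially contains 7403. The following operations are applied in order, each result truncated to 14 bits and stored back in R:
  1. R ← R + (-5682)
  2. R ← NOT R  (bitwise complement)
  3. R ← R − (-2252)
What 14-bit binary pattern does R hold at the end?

00001000010010

Start: R = 7403 = 01110011101011.
R = 7403 + (-5682) = 1721 = 00011010111001
R = NOT 00011010111001 = 11100101000110 = -1722
R = -1722 − (-2252) = 530 = 00001000010010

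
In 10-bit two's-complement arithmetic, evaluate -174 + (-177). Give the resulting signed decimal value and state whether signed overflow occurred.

-174 → 1101010010
-177 → 1101001111
  1101010010
+ 1101001111
= 1010100001  (discard carry-out 1)
Result 1010100001: MSB = 1 → 673 − 1024 = -351.
Both addends are negative and so is the stored result: no signed overflow.

-351; no overflow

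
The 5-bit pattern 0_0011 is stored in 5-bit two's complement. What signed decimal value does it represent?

3

MSB is 0, so the value is non-negative: 00011 = 3.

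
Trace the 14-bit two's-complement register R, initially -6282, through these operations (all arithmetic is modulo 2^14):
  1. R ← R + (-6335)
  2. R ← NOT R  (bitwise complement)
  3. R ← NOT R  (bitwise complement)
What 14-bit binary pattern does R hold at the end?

00111010110111

Start: R = -6282 = 10011101110110.
R = -6282 + (-6335) = -12617; wraps to 3767 = 00111010110111
R = NOT 00111010110111 = 11000101001000 = -3768
R = NOT 11000101001000 = 00111010110111 = 3767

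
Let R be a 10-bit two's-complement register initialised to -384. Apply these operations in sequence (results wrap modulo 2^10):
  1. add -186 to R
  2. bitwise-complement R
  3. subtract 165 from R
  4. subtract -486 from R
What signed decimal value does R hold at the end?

-134

Start: R = -384 = 1010000000.
R = -384 + (-186) = -570; wraps to 454 = 0111000110
R = NOT 0111000110 = 1000111001 = -455
R = -455 − 165 = -620; wraps to 404 = 0110010100
R = 404 − (-486) = 890; wraps to -134 = 1101111010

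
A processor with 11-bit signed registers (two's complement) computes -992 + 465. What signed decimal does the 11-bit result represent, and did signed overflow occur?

-527; no overflow

-992 → 10000100000
465 → 00111010001
  10000100000
+ 00111010001
= 10111110001
Result 10111110001: MSB = 1 → 1521 − 2048 = -527.
Addends have opposite signs, so signed overflow cannot occur.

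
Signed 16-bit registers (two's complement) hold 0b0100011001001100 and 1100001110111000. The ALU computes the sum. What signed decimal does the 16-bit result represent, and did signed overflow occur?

2564; no overflow

0b0100011001001100 → 0100011001001100 = 17996 (signed)
1100001110111000 = -15432 (signed)
  0100011001001100
+ 1100001110111000
= 0000101000000100  (discard carry-out 1)
Result 0000101000000100: MSB = 0 → value 2564.
Addends have opposite signs, so signed overflow cannot occur.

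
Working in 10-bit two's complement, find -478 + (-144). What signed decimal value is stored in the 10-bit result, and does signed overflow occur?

-478 → 1000100010
-144 → 1101110000
  1000100010
+ 1101110000
= 0110010010  (discard carry-out 1)
Result 0110010010: MSB = 0 → value 402.
Both addends are negative but the stored result is non-negative: signed overflow. The true value -478 + (-144) = -622 lies outside [-512, 511].

402; overflow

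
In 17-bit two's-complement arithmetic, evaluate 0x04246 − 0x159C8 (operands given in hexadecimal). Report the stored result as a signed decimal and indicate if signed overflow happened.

59518; no overflow

0x04246 = 00100001001000110 = 16966 (signed)
0x159C8 = 10101100111001000 = -42552 (signed)
Subtract via negate-and-add: invert 10101100111001000 + 1 = 01010011000111000 (i.e. 42552).
  00100001001000110
+ 01010011000111000
= 01110100001111110
Result 01110100001111110: MSB = 0 → value 59518.
Both addends (after negating the subtrahend) are non-negative and so is the stored result: no signed overflow.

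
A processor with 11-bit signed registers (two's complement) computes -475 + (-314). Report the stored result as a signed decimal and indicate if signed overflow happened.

-789; no overflow

-475 → 11000100101
-314 → 11011000110
  11000100101
+ 11011000110
= 10011101011  (discard carry-out 1)
Result 10011101011: MSB = 1 → 1259 − 2048 = -789.
Both addends are negative and so is the stored result: no signed overflow.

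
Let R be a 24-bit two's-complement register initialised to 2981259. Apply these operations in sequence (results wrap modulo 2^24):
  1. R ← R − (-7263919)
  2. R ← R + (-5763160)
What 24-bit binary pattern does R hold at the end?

010001000110001111100010

Start: R = 2981259 = 001011010111110110001011.
R = 2981259 − (-7263919) = 10245178; wraps to -6532038 = 100111000101010000111010
R = -6532038 + (-5763160) = -12295198; wraps to 4482018 = 010001000110001111100010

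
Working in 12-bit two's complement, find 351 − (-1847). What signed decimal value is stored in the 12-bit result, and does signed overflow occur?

351 → 000101011111
-1847 → 100011001001
Subtract via negate-and-add: invert 100011001001 + 1 = 011100110111 (i.e. 1847).
  000101011111
+ 011100110111
= 100010010110
Result 100010010110: MSB = 1 → 2198 − 4096 = -1898.
Both addends (after negating the subtrahend) are non-negative but the stored result is negative: signed overflow. The true value 351 − (-1847) = 2198 lies outside [-2048, 2047].

-1898; overflow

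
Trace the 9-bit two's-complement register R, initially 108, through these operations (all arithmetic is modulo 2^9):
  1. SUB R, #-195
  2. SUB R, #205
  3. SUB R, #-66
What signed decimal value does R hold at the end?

164

Start: R = 108 = 001101100.
R = 108 − (-195) = 303; wraps to -209 = 100101111
R = -209 − 205 = -414; wraps to 98 = 001100010
R = 98 − (-66) = 164 = 010100100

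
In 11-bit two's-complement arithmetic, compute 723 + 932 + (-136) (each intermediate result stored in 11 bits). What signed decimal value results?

723 + 932 = 1655 → wraps to -393 (11001110111)
-393 + (-136) = -529 (10111101111)

-529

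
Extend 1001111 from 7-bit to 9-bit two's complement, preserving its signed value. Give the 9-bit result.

MSB of 1001111 is 1; replicate it into the new high bits.
11|1001111 → 111001111 (still -49).

111001111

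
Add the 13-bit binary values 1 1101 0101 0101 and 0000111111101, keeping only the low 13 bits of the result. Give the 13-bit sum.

1111101010010

  1110101010101
+ 0000111111101
= 1111101010010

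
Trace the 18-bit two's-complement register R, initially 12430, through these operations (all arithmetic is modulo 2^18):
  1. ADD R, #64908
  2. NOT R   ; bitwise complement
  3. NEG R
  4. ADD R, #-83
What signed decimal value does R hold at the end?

Start: R = 12430 = 000011000010001110.
R = 12430 + 64908 = 77338 = 010010111000011010
R = NOT 010010111000011010 = 101101000111100101 = -77339
R = −(-77339) = 77339 = 010010111000011011
R = 77339 + (-83) = 77256 = 010010110111001000

77256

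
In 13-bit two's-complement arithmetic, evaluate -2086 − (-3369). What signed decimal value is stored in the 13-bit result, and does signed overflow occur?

-2086 → 1011111011010
-3369 → 1001011010111
Subtract via negate-and-add: invert 1001011010111 + 1 = 0110100101001 (i.e. 3369).
  1011111011010
+ 0110100101001
= 0010100000011  (discard carry-out 1)
Result 0010100000011: MSB = 0 → value 1283.
Addends (after negating the subtrahend) have opposite signs, so signed overflow cannot occur.

1283; no overflow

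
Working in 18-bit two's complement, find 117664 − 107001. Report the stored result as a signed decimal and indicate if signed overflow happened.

117664 → 011100101110100000
107001 → 011010000111111001
Subtract via negate-and-add: invert 011010000111111001 + 1 = 100101111000000111 (i.e. -107001).
  011100101110100000
+ 100101111000000111
= 000010100110100111  (discard carry-out 1)
Result 000010100110100111: MSB = 0 → value 10663.
Addends (after negating the subtrahend) have opposite signs, so signed overflow cannot occur.

10663; no overflow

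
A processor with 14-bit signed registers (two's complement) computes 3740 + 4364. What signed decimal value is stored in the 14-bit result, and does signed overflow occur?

3740 → 00111010011100
4364 → 01000100001100
  00111010011100
+ 01000100001100
= 01111110101000
Result 01111110101000: MSB = 0 → value 8104.
Both addends are non-negative and so is the stored result: no signed overflow.

8104; no overflow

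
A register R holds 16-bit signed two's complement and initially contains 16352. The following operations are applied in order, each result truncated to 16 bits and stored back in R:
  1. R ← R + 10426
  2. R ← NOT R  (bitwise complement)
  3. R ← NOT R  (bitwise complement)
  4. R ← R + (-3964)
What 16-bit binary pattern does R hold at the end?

0101100100011110

Start: R = 16352 = 0011111111100000.
R = 16352 + 10426 = 26778 = 0110100010011010
R = NOT 0110100010011010 = 1001011101100101 = -26779
R = NOT 1001011101100101 = 0110100010011010 = 26778
R = 26778 + (-3964) = 22814 = 0101100100011110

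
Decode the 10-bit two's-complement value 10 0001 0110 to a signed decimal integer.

-490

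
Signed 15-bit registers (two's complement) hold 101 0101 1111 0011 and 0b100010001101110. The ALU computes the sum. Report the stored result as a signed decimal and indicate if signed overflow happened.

6753; overflow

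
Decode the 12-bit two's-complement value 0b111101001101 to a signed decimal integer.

MSB is 1, so the value is negative.
Invert: 000010110010. Add 1: 000010110011 = 179. So the value is −179.

-179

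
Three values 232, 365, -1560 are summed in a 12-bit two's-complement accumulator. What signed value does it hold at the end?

-963

232 + 365 = 597 (001001010101)
597 + (-1560) = -963 (110000111101)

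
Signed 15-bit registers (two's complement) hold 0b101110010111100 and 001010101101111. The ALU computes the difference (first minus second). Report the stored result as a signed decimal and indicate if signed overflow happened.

0b101110010111100 → 101110010111100 = -9028 (signed)
001010101101111 = 5487 (signed)
Subtract via negate-and-add: invert 001010101101111 + 1 = 110101010010001 (i.e. -5487).
  101110010111100
+ 110101010010001
= 100011101001101  (discard carry-out 1)
Result 100011101001101: MSB = 1 → 18253 − 32768 = -14515.
Both addends (after negating the subtrahend) are negative and so is the stored result: no signed overflow.

-14515; no overflow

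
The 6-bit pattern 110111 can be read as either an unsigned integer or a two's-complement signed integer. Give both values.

unsigned = 55, signed = -9

Unsigned: 110111 = 55.
Signed: MSB=1 → 55 − 64 = -9.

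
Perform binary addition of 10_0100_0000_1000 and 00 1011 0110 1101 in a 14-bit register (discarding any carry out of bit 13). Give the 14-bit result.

  10010000001000
+ 00101101101101
= 10111101110101

10111101110101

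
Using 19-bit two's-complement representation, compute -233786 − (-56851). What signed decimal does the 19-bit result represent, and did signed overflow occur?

-233786 → 1000110111011000110
-56851 → 1110010000111101101
Subtract via negate-and-add: invert 1110010000111101101 + 1 = 0001101111000010011 (i.e. 56851).
  1000110111011000110
+ 0001101111000010011
= 1010100110011011001
Result 1010100110011011001: MSB = 1 → 347353 − 524288 = -176935.
Addends (after negating the subtrahend) have opposite signs, so signed overflow cannot occur.

-176935; no overflow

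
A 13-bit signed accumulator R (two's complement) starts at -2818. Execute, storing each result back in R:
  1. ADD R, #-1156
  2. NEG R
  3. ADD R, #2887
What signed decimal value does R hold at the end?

Start: R = -2818 = 1010011111110.
R = -2818 + (-1156) = -3974 = 1000001111010
R = −(-3974) = 3974 = 0111110000110
R = 3974 + 2887 = 6861; wraps to -1331 = 1101011001101

-1331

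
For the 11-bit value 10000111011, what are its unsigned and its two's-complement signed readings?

unsigned = 1083, signed = -965

Unsigned: 10000111011 = 1083.
Signed: MSB=1 → 1083 − 2048 = -965.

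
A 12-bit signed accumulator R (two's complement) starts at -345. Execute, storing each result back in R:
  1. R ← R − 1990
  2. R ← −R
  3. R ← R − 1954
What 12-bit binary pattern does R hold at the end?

Start: R = -345 = 111010100111.
R = -345 − 1990 = -2335; wraps to 1761 = 011011100001
R = −(1761) = -1761 = 100100011111
R = -1761 − 1954 = -3715; wraps to 381 = 000101111101

000101111101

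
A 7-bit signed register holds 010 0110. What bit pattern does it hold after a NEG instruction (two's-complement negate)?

Invert: 1011001. Add 1: 1011010.
Check: 0100110 = 38, 1011010 = -38.

1011010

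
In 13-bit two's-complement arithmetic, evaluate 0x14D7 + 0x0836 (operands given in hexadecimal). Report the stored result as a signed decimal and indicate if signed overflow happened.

0x14D7 = 1010011010111 = -2857 (signed)
0x0836 = 0100000110110 = 2102 (signed)
  1010011010111
+ 0100000110110
= 1110100001101
Result 1110100001101: MSB = 1 → 7437 − 8192 = -755.
Addends have opposite signs, so signed overflow cannot occur.

-755; no overflow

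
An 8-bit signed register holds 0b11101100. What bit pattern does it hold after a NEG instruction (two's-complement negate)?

Invert: 00010011. Add 1: 00010100.

00010100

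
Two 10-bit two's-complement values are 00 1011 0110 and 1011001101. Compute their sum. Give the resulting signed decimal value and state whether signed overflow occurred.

-125; no overflow

00 1011 0110 → 0010110110 = 182 (signed)
1011001101 = -307 (signed)
  0010110110
+ 1011001101
= 1110000011
Result 1110000011: MSB = 1 → 899 − 1024 = -125.
Addends have opposite signs, so signed overflow cannot occur.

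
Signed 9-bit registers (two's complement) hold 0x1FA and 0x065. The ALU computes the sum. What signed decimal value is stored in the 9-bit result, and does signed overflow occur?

95; no overflow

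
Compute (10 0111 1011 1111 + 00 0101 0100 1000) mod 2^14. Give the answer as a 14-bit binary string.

10110100000111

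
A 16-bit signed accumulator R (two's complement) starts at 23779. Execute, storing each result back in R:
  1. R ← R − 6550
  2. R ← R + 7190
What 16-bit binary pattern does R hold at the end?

0101111101100011

Start: R = 23779 = 0101110011100011.
R = 23779 − 6550 = 17229 = 0100001101001101
R = 17229 + 7190 = 24419 = 0101111101100011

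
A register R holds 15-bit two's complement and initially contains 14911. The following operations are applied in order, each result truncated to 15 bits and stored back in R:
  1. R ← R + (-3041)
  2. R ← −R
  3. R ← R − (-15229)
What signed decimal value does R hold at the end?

3359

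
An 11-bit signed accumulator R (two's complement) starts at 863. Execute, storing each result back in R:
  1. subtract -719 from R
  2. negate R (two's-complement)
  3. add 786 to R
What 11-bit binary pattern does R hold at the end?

10011100100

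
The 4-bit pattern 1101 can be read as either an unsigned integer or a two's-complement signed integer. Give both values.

unsigned = 13, signed = -3

Unsigned: 1101 = 13.
Signed: MSB=1 → 13 − 16 = -3.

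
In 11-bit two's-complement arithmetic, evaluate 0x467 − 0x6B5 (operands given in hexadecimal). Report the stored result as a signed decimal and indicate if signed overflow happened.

0x467 = 10001100111 = -921 (signed)
0x6B5 = 11010110101 = -331 (signed)
Subtract via negate-and-add: invert 11010110101 + 1 = 00101001011 (i.e. 331).
  10001100111
+ 00101001011
= 10110110010
Result 10110110010: MSB = 1 → 1458 − 2048 = -590.
Addends (after negating the subtrahend) have opposite signs, so signed overflow cannot occur.

-590; no overflow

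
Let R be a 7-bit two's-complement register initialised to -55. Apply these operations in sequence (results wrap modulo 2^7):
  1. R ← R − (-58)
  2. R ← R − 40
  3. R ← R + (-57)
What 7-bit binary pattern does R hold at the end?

Start: R = -55 = 1001001.
R = -55 − (-58) = 3 = 0000011
R = 3 − 40 = -37 = 1011011
R = -37 + (-57) = -94; wraps to 34 = 0100010

0100010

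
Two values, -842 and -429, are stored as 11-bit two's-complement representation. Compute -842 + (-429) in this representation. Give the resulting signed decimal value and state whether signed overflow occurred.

-842 → 10010110110
-429 → 11001010011
  10010110110
+ 11001010011
= 01100001001  (discard carry-out 1)
Result 01100001001: MSB = 0 → value 777.
Both addends are negative but the stored result is non-negative: signed overflow. The true value -842 + (-429) = -1271 lies outside [-1024, 1023].

777; overflow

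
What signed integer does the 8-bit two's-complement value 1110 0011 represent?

-29

MSB is 1, so the value is negative.
Unsigned reading: 227. Subtract 2^8 = 256: 227 − 256 = -29.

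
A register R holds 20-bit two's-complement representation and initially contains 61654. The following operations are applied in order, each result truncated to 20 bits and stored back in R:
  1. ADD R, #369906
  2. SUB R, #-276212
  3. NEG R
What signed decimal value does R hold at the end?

Start: R = 61654 = 00001111000011010110.
R = 61654 + 369906 = 431560 = 01101001010111001000
R = 431560 − (-276212) = 707772; wraps to -340804 = 10101100110010111100
R = −(-340804) = 340804 = 01010011001101000100

340804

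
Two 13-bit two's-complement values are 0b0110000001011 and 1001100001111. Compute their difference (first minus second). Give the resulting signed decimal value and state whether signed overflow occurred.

0b0110000001011 → 0110000001011 = 3083 (signed)
1001100001111 = -3313 (signed)
Subtract via negate-and-add: invert 1001100001111 + 1 = 0110011110001 (i.e. 3313).
  0110000001011
+ 0110011110001
= 1100011111100
Result 1100011111100: MSB = 1 → 6396 − 8192 = -1796.
Both addends (after negating the subtrahend) are non-negative but the stored result is negative: signed overflow. The true value 3083 − (-3313) = 6396 lies outside [-4096, 4095].

-1796; overflow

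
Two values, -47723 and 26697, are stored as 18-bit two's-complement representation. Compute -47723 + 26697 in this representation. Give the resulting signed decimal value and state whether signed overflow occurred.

-21026; no overflow

-47723 → 110100010110010101
26697 → 000110100001001001
  110100010110010101
+ 000110100001001001
= 111010110111011110
Result 111010110111011110: MSB = 1 → 241118 − 262144 = -21026.
Addends have opposite signs, so signed overflow cannot occur.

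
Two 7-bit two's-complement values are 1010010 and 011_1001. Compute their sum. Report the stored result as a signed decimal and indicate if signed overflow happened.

11; no overflow

1010010 = -46 (signed)
011_1001 → 0111001 = 57 (signed)
  1010010
+ 0111001
= 0001011  (discard carry-out 1)
Result 0001011: MSB = 0 → value 11.
Addends have opposite signs, so signed overflow cannot occur.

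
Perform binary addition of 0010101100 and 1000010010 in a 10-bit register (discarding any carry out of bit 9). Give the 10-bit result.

  0010101100
+ 1000010010
= 1010111110

1010111110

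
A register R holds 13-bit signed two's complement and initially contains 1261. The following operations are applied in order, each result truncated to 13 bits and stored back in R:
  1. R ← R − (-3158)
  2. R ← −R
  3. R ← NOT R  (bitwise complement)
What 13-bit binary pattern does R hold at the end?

1000101000010

Start: R = 1261 = 0010011101101.
R = 1261 − (-3158) = 4419; wraps to -3773 = 1000101000011
R = −(-3773) = 3773 = 0111010111101
R = NOT 0111010111101 = 1000101000010 = -3774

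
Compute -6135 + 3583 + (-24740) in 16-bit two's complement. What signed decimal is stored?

-27292

-6135 + 3583 = -2552 (1111011000001000)
-2552 + (-24740) = -27292 (1001010101100100)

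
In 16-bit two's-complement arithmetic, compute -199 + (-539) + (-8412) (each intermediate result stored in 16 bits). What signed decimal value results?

-9150

-199 + (-539) = -738 (1111110100011110)
-738 + (-8412) = -9150 (1101110001000010)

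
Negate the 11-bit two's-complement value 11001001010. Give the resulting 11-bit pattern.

00110110110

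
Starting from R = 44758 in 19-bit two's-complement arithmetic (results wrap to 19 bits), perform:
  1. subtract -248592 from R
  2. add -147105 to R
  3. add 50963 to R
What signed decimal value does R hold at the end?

197208

Start: R = 44758 = 0001010111011010110.
R = 44758 − (-248592) = 293350; wraps to -230938 = 1000111100111100110
R = -230938 + (-147105) = -378043; wraps to 146245 = 0100011101101000101
R = 146245 + 50963 = 197208 = 0110000001001011000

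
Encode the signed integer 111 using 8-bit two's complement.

111 is non-negative, so write it directly in 8 bits: 01101111.

01101111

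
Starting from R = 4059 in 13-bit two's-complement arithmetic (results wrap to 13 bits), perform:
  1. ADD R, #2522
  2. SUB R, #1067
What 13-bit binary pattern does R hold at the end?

1010110001010

Start: R = 4059 = 0111111011011.
R = 4059 + 2522 = 6581; wraps to -1611 = 1100110110101
R = -1611 − 1067 = -2678 = 1010110001010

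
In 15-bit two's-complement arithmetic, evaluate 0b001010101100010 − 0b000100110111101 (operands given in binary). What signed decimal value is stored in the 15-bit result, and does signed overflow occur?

0b001010101100010 → 001010101100010 = 5474 (signed)
0b000100110111101 → 000100110111101 = 2493 (signed)
Subtract via negate-and-add: invert 000100110111101 + 1 = 111011001000011 (i.e. -2493).
  001010101100010
+ 111011001000011
= 000101110100101  (discard carry-out 1)
Result 000101110100101: MSB = 0 → value 2981.
Addends (after negating the subtrahend) have opposite signs, so signed overflow cannot occur.

2981; no overflow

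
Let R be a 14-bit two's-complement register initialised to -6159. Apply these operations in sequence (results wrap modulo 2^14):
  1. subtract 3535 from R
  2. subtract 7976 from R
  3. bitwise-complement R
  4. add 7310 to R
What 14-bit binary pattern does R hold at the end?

Start: R = -6159 = 10011111110001.
R = -6159 − 3535 = -9694; wraps to 6690 = 01101000100010
R = 6690 − 7976 = -1286 = 11101011111010
R = NOT 11101011111010 = 00010100000101 = 1285
R = 1285 + 7310 = 8595; wraps to -7789 = 10000110010011

10000110010011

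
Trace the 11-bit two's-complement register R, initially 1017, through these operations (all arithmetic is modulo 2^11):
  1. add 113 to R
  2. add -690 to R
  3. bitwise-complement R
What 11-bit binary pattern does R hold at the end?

Start: R = 1017 = 01111111001.
R = 1017 + 113 = 1130; wraps to -918 = 10001101010
R = -918 + (-690) = -1608; wraps to 440 = 00110111000
R = NOT 00110111000 = 11001000111 = -441

11001000111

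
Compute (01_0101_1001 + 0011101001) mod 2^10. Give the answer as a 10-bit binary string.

  0101011001
+ 0011101001
= 1001000010

1001000010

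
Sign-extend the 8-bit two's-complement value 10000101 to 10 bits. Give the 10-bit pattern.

MSB of 10000101 is 1; replicate it into the new high bits.
11|10000101 → 1110000101 (still -123).

1110000101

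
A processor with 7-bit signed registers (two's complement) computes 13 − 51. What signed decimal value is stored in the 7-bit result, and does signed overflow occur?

-38; no overflow

13 → 0001101
51 → 0110011
Subtract via negate-and-add: invert 0110011 + 1 = 1001101 (i.e. -51).
  0001101
+ 1001101
= 1011010
Result 1011010: MSB = 1 → 90 − 128 = -38.
Addends (after negating the subtrahend) have opposite signs, so signed overflow cannot occur.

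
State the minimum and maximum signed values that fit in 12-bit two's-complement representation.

Minimum: −2^11 = -2048.
Maximum: 2^11 − 1 = 2047.

min = -2048, max = 2047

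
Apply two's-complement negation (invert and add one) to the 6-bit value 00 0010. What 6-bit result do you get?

111110

Invert: 111101. Add 1: 111110.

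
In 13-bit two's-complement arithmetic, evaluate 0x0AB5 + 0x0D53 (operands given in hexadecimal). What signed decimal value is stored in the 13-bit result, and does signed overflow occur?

0x0AB5 = 0101010110101 = 2741 (signed)
0x0D53 = 0110101010011 = 3411 (signed)
  0101010110101
+ 0110101010011
= 1100000001000
Result 1100000001000: MSB = 1 → 6152 − 8192 = -2040.
Both addends are non-negative but the stored result is negative: signed overflow. The true value 2741 + 3411 = 6152 lies outside [-4096, 4095].

-2040; overflow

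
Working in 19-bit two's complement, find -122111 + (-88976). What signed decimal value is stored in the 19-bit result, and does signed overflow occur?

-211087; no overflow

-122111 → 1100010001100000001
-88976 → 1101010010001110000
  1100010001100000001
+ 1101010010001110000
= 1001100011101110001  (discard carry-out 1)
Result 1001100011101110001: MSB = 1 → 313201 − 524288 = -211087.
Both addends are negative and so is the stored result: no signed overflow.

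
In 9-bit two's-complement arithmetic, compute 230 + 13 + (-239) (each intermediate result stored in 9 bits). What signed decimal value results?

4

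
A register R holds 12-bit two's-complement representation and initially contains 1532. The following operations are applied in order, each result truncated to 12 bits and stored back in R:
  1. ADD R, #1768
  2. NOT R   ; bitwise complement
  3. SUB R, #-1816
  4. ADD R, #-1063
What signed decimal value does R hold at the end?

1548

Start: R = 1532 = 010111111100.
R = 1532 + 1768 = 3300; wraps to -796 = 110011100100
R = NOT 110011100100 = 001100011011 = 795
R = 795 − (-1816) = 2611; wraps to -1485 = 101000110011
R = -1485 + (-1063) = -2548; wraps to 1548 = 011000001100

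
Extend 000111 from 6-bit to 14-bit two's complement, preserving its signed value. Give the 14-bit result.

MSB of 000111 is 0; replicate it into the new high bits.
00000000|000111 → 00000000000111 (still 7).

00000000000111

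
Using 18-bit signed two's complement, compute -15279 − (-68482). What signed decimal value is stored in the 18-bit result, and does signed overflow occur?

53203; no overflow

-15279 → 111100010001010001
-68482 → 101111010001111110
Subtract via negate-and-add: invert 101111010001111110 + 1 = 010000101110000010 (i.e. 68482).
  111100010001010001
+ 010000101110000010
= 001100111111010011  (discard carry-out 1)
Result 001100111111010011: MSB = 0 → value 53203.
Addends (after negating the subtrahend) have opposite signs, so signed overflow cannot occur.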